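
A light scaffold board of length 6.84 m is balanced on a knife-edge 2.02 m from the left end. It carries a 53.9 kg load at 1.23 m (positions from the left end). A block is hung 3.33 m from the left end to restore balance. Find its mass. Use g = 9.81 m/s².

m ≈ 32.5 kg

Sum moments about the knife-edge (at 2.02 m from the left end) (the support reaction has zero arm there).
Load: 53.9 × 9.81 = 528.8 N down at 1.23 m → arm 0.79 m, τ = 528.8 × 0.79 = 417.8 N·m counterclockwise.
Net moment of known loads = 417.8 N·m counterclockwise.
An unknown mass m at 3.33 m has arm 1.31 m; its moment is m·g·1.31 clockwise.
Setting net torque to zero: m × 9.81 × 1.31 = 417.8 → m = 417.8 / (9.81 × 1.31) = 32.5 kg.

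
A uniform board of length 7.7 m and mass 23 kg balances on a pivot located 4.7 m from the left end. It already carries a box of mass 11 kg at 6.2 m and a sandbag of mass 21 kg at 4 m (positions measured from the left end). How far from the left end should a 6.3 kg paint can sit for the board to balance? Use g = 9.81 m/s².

Sum moments about the pivot (at 4.7 m from the left end) (the support reaction has zero arm there).
Beam weight: 23 × 9.81 = 225.6 N down at 3.85 m → arm 0.85 m, τ = 225.6 × 0.85 = 191.8 N·m counterclockwise.
Box: 11 × 9.81 = 107.9 N down at 6.2 m → arm 1.5 m, τ = 107.9 × 1.5 = 161.9 N·m clockwise.
Sandbag: 21 × 9.81 = 206 N down at 4 m → arm 0.7 m, τ = 206 × 0.7 = 144.2 N·m counterclockwise.
Net moment of existing loads = 174.1 N·m counterclockwise.
The paint can weighs 6.3 × 9.81 = 61.8 N and must supply an equal clockwise moment, so its lever arm about the pivot is 174.1 / 61.8 = 2.82 m.
That puts it at 4.7 + 2.82 = 7.52 m from the left end.

x ≈ 7.52 m from the left end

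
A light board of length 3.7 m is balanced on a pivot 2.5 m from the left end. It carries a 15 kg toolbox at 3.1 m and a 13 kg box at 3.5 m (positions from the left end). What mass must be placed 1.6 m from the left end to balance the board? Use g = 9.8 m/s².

m ≈ 24.4 kg

Choose the pivot (at 2.5 m from the left end) as the axis so the support reaction has zero arm there.
Toolbox: 15 × 9.8 = 147 N down at 3.1 m → arm 0.6 m, τ = 147 × 0.6 = 88.2 N·m clockwise.
Box: 13 × 9.8 = 127.4 N down at 3.5 m → arm 1 m, τ = 127.4 × 1 = 127.4 N·m clockwise.
Net moment of known loads = 215.6 N·m clockwise.
An unknown mass m at 1.6 m has arm 0.9 m; its moment is m·g·0.9 counterclockwise.
Balancing moments: m × 9.8 × 0.9 = 215.6, giving m = 215.6 / (9.8 × 0.9) = 24.4 kg.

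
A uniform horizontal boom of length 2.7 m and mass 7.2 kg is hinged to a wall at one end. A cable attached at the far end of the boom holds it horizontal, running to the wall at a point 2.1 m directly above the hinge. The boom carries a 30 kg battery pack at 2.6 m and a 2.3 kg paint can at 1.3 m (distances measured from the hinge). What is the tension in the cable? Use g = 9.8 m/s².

Choose the hinge as the axis so the unknown hinge reaction has zero arm there.
Beam weight: 7.2 × 9.8 = 70.56 N down at 1.35 m → arm 1.35 m, τ = 70.56 × 1.35 = 95.26 N·m clockwise.
Battery pack: 30 × 9.8 = 294 N down at 2.6 m → arm 2.6 m, τ = 294 × 2.6 = 764.4 N·m clockwise.
Paint can: 2.3 × 9.8 = 22.54 N down at 1.3 m → arm 1.3 m, τ = 22.54 × 1.3 = 29.3 N·m clockwise.
Total clockwise load moment = 889 N·m.
The cable tension T acts at 2.7 m; only its component perpendicular to the boom, T sinθ, produces torque. sinθ = h/√(h²+d²) = 2.1/√(2.1²+2.7²) = 0.6139.
Balancing moments: T × 2.7 × 0.6139 = 889, giving T = 889 / 1.658 = 536 N.

T ≈ 536 N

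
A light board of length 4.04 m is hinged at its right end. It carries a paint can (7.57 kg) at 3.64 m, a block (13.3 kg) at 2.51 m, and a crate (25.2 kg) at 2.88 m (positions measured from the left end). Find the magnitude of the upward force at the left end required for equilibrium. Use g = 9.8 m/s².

F ≈ 128 N

Choose the right end as the axis so the unknown pivot reaction has zero arm there.
Paint can: 7.57 × 9.8 = 74.19 N down at 3.64 m → arm 0.4 m, τ = 74.19 × 0.4 = 29.68 N·m counterclockwise.
Block: 13.3 × 9.8 = 130.3 N down at 2.51 m → arm 1.53 m, τ = 130.3 × 1.53 = 199.4 N·m counterclockwise.
Crate: 25.2 × 9.8 = 247 N down at 2.88 m → arm 1.16 m, τ = 247 × 1.16 = 286.5 N·m counterclockwise.
Net moment of the loads = 515.6 N·m counterclockwise.
The upward force F acts at the left end, arm 4.04 m, giving F × 4.04 clockwise.
Setting net torque to zero: F × 4.04 = 515.6 → F = 515.6 / 4.04 = 128 N.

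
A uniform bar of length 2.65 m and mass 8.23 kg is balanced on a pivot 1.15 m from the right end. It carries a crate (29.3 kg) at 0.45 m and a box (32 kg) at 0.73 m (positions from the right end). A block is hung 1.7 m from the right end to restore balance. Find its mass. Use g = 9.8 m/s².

m ≈ 59.1 kg

Taking torques about the pivot (at 1.15 m from the right end):
Beam weight: 8.23 × 9.8 = 80.65 N down at 1.325 m → arm 0.175 m, τ = 80.65 × 0.175 = 14.11 N·m counterclockwise.
Crate: 29.3 × 9.8 = 287.1 N down at 0.45 m → arm 0.7 m, τ = 287.1 × 0.7 = 201 N·m clockwise.
Box: 32 × 9.8 = 313.6 N down at 0.73 m → arm 0.42 m, τ = 313.6 × 0.42 = 131.7 N·m clockwise.
Net moment of known loads = 318.6 N·m clockwise.
An unknown mass m at 1.7 m has arm 0.55 m; its moment is m·g·0.55 counterclockwise.
Setting net torque to zero: m × 9.8 × 0.55 = 318.6 → m = 318.6 / (9.8 × 0.55) = 59.1 kg.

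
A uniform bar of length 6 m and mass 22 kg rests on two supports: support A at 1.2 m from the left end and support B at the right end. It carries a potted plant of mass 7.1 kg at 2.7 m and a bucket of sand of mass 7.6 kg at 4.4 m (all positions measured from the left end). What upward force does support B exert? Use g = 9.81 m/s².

Sum moments about support A (its reaction then has zero moment arm).
Beam weight: 22 × 9.81 = 215.8 N down at 3 m → arm 1.8 m, τ = 215.8 × 1.8 = 388.4 N·m clockwise.
Potted plant: 7.1 × 9.81 = 69.65 N down at 2.7 m → arm 1.5 m, τ = 69.65 × 1.5 = 104.5 N·m clockwise.
Bucket of sand: 7.6 × 9.81 = 74.56 N down at 4.4 m → arm 3.2 m, τ = 74.56 × 3.2 = 238.6 N·m clockwise.
Net load moment about support A = 731.5 N·m clockwise.
Reaction R at support B is upward at 6 m, arm 4.8 m → moment R × 4.8 counterclockwise.
Στ = 0 ⇒ R × 4.8 = 731.5 ⇒ R = 152 N.

R_B ≈ 152 N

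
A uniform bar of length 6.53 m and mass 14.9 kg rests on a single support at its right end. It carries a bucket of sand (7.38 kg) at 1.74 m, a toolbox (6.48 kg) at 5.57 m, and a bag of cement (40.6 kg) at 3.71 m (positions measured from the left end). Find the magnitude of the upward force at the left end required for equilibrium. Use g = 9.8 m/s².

About the right end:
Beam weight: 14.9 × 9.8 = 146 N down at 3.265 m → arm 3.265 m, τ = 146 × 3.265 = 476.7 N·m counterclockwise.
Bucket of sand: 7.38 × 9.8 = 72.32 N down at 1.74 m → arm 4.79 m, τ = 72.32 × 4.79 = 346.4 N·m counterclockwise.
Toolbox: 6.48 × 9.8 = 63.5 N down at 5.57 m → arm 0.96 m, τ = 63.5 × 0.96 = 60.96 N·m counterclockwise.
Bag of cement: 40.6 × 9.8 = 397.9 N down at 3.71 m → arm 2.82 m, τ = 397.9 × 2.82 = 1122 N·m counterclockwise.
Net moment of the loads = 2006 N·m counterclockwise.
The upward force F acts at the left end, arm 6.53 m, giving F × 6.53 clockwise.
Setting net torque to zero: F × 6.53 = 2006 → F = 2006 / 6.53 = 307 N.

F ≈ 307 N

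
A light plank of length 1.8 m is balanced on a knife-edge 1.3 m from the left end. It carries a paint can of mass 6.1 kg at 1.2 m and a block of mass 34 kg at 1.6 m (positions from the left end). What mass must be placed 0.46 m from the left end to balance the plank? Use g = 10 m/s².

Sum moments about the knife-edge (at 1.3 m from the left end) (the support reaction has zero arm there).
Paint can: 6.1 × 10 = 61 N down at 1.2 m → arm 0.1 m, τ = 61 × 0.1 = 6.1 N·m counterclockwise.
Block: 34 × 10 = 340 N down at 1.6 m → arm 0.3 m, τ = 340 × 0.3 = 102 N·m clockwise.
Net moment of known loads = 95.9 N·m clockwise.
An unknown mass m at 0.46 m has arm 0.84 m; its moment is m·g·0.84 counterclockwise.
Στ = 0 ⇒ m × 10 × 0.84 = 95.9 ⇒ m = 95.9 / (10 × 0.84) = 11.4 kg.

m ≈ 11.4 kg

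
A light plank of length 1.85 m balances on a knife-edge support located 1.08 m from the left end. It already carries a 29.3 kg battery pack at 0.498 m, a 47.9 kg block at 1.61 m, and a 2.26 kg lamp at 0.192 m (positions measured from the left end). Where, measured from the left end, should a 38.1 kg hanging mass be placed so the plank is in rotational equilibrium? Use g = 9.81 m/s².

Taking torques about the knife-edge support (at 1.08 m from the left end):
Battery pack: 29.3 × 9.81 = 287.4 N down at 0.498 m → arm 0.582 m, τ = 287.4 × 0.582 = 167.3 N·m counterclockwise.
Block: 47.9 × 9.81 = 469.9 N down at 1.61 m → arm 0.53 m, τ = 469.9 × 0.53 = 249 N·m clockwise.
Lamp: 2.26 × 9.81 = 22.17 N down at 0.192 m → arm 0.888 m, τ = 22.17 × 0.888 = 19.69 N·m counterclockwise.
Net moment of existing loads = 62.01 N·m clockwise.
The hanging mass weighs 38.1 × 9.81 = 373.8 N and must supply an equal counterclockwise moment, so its lever arm about the knife-edge support is 62.01 / 373.8 = 0.166 m.
That puts it at 1.08 − 0.166 = 0.914 m from the left end.

x ≈ 0.914 m from the left end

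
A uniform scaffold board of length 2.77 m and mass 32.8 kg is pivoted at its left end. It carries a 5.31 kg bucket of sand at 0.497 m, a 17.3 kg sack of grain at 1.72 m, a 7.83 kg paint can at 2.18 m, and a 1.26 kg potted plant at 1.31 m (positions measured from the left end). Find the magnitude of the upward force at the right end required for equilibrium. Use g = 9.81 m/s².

F ≈ 342 N

About the left end:
Beam weight: 32.8 × 9.81 = 321.8 N down at 1.385 m → arm 1.385 m, τ = 321.8 × 1.385 = 445.7 N·m clockwise.
Bucket of sand: 5.31 × 9.81 = 52.09 N down at 0.497 m → arm 0.497 m, τ = 52.09 × 0.497 = 25.89 N·m clockwise.
Sack of grain: 17.3 × 9.81 = 169.7 N down at 1.72 m → arm 1.72 m, τ = 169.7 × 1.72 = 291.9 N·m clockwise.
Paint can: 7.83 × 9.81 = 76.81 N down at 2.18 m → arm 2.18 m, τ = 76.81 × 2.18 = 167.4 N·m clockwise.
Potted plant: 1.26 × 9.81 = 12.36 N down at 1.31 m → arm 1.31 m, τ = 12.36 × 1.31 = 16.19 N·m clockwise.
Net moment of the loads = 947.1 N·m clockwise.
The upward force F acts at the right end, arm 2.77 m, giving F × 2.77 counterclockwise.
Balancing moments: F × 2.77 = 947.1, giving F = 947.1 / 2.77 = 342 N.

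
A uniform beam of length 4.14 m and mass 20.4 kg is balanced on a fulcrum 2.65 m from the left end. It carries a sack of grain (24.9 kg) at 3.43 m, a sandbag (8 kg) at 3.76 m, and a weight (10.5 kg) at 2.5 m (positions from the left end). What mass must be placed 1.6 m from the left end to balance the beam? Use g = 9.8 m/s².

Taking torques about the fulcrum (at 2.65 m from the left end):
Beam weight: 20.4 × 9.8 = 199.9 N down at 2.07 m → arm 0.58 m, τ = 199.9 × 0.58 = 115.9 N·m counterclockwise.
Sack of grain: 24.9 × 9.8 = 244 N down at 3.43 m → arm 0.78 m, τ = 244 × 0.78 = 190.3 N·m clockwise.
Sandbag: 8 × 9.8 = 78.4 N down at 3.76 m → arm 1.11 m, τ = 78.4 × 1.11 = 87.02 N·m clockwise.
Weight: 10.5 × 9.8 = 102.9 N down at 2.5 m → arm 0.15 m, τ = 102.9 × 0.15 = 15.44 N·m counterclockwise.
Net moment of known loads = 146 N·m clockwise.
An unknown mass m at 1.6 m has arm 1.05 m; its moment is m·g·1.05 counterclockwise.
Balancing moments: m × 9.8 × 1.05 = 146, giving m = 146 / (9.8 × 1.05) = 14.2 kg.

m ≈ 14.2 kg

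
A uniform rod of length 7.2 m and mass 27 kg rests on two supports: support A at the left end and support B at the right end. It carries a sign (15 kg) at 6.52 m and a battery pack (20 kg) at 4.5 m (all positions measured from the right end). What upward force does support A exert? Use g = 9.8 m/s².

Choose support B as the axis so its reaction then has zero moment arm.
Beam weight: 27 × 9.8 = 264.6 N down at 3.6 m → arm 3.6 m, τ = 264.6 × 3.6 = 952.6 N·m counterclockwise.
Sign: 15 × 9.8 = 147 N down at 6.52 m → arm 6.52 m, τ = 147 × 6.52 = 958.4 N·m counterclockwise.
Battery pack: 20 × 9.8 = 196 N down at 4.5 m → arm 4.5 m, τ = 196 × 4.5 = 882 N·m counterclockwise.
Net load moment about support B = 2793 N·m counterclockwise.
Reaction R at support A is upward at 7.2 m, arm 7.2 m → moment R × 7.2 clockwise.
Setting net torque to zero: R × 7.2 = 2793 → R = 388 N.

R_A ≈ 388 N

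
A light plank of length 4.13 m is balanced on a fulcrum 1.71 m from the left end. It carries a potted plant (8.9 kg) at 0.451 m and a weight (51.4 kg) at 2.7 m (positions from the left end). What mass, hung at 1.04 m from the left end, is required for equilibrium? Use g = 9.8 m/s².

About the fulcrum (at 1.71 m from the left end):
Potted plant: 8.9 × 9.8 = 87.22 N down at 0.451 m → arm 1.259 m, τ = 87.22 × 1.259 = 109.8 N·m counterclockwise.
Weight: 51.4 × 9.8 = 503.7 N down at 2.7 m → arm 0.99 m, τ = 503.7 × 0.99 = 498.7 N·m clockwise.
Net moment of known loads = 388.9 N·m clockwise.
An unknown mass m at 1.04 m has arm 0.67 m; its moment is m·g·0.67 counterclockwise.
For rotational equilibrium, m × 9.8 × 0.67 = 388.9, so m = 388.9 / (9.8 × 0.67) = 59.2 kg.

m ≈ 59.2 kg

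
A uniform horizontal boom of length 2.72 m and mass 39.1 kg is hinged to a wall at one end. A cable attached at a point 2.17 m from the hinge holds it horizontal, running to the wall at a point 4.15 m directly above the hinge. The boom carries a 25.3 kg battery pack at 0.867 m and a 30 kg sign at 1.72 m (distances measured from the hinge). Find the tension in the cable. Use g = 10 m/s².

T ≈ 659 N

Sum moments about the hinge (the unknown hinge reaction has zero arm there).
Beam weight: 39.1 × 10 = 391 N down at 1.36 m → arm 1.36 m, τ = 391 × 1.36 = 531.8 N·m clockwise.
Battery pack: 25.3 × 10 = 253 N down at 0.867 m → arm 0.867 m, τ = 253 × 0.867 = 219.4 N·m clockwise.
Sign: 30 × 10 = 300 N down at 1.72 m → arm 1.72 m, τ = 300 × 1.72 = 516 N·m clockwise.
Total clockwise load moment = 1267 N·m.
The cable tension T acts at 2.17 m; only its component perpendicular to the boom, T sinθ, produces torque. sinθ = h/√(h²+d²) = 4.15/√(4.15²+2.17²) = 0.8862.
Balancing moments: T × 2.17 × 0.8862 = 1267, giving T = 1267 / 1.923 = 659 N.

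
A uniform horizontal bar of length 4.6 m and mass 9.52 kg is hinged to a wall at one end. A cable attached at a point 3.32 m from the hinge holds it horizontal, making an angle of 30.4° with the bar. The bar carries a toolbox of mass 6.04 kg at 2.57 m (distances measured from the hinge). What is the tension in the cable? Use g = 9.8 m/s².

About the hinge:
Beam weight: 9.52 × 9.8 = 93.3 N down at 2.3 m → arm 2.3 m, τ = 93.3 × 2.3 = 214.6 N·m clockwise.
Toolbox: 6.04 × 9.8 = 59.19 N down at 2.57 m → arm 2.57 m, τ = 59.19 × 2.57 = 152.1 N·m clockwise.
Total clockwise load moment = 366.7 N·m.
The cable tension T acts at 3.32 m; only its component perpendicular to the bar, T sinθ, produces torque. sin 30.4° = 0.506.
Balancing moments: T × 3.32 × 0.506 = 366.7, giving T = 366.7 / 1.68 = 218 N.

T ≈ 218 N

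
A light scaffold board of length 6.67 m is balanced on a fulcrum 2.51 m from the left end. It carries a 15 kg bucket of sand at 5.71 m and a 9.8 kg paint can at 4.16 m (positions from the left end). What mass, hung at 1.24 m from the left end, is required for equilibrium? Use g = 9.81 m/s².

About the fulcrum (at 2.51 m from the left end):
Bucket of sand: 15 × 9.81 = 147.2 N down at 5.71 m → arm 3.2 m, τ = 147.2 × 3.2 = 471 N·m clockwise.
Paint can: 9.8 × 9.81 = 96.14 N down at 4.16 m → arm 1.65 m, τ = 96.14 × 1.65 = 158.6 N·m clockwise.
Net moment of known loads = 629.6 N·m clockwise.
An unknown mass m at 1.24 m has arm 1.27 m; its moment is m·g·1.27 counterclockwise.
For rotational equilibrium, m × 9.81 × 1.27 = 629.6, so m = 629.6 / (9.81 × 1.27) = 50.5 kg.

m ≈ 50.5 kg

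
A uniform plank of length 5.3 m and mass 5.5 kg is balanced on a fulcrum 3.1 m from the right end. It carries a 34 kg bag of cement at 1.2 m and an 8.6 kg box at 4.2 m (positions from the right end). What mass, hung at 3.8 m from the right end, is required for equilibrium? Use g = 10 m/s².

About the fulcrum (at 3.1 m from the right end):
Beam weight: 5.5 × 10 = 55 N down at 2.65 m → arm 0.45 m, τ = 55 × 0.45 = 24.75 N·m clockwise.
Bag of cement: 34 × 10 = 340 N down at 1.2 m → arm 1.9 m, τ = 340 × 1.9 = 646 N·m clockwise.
Box: 8.6 × 10 = 86 N down at 4.2 m → arm 1.1 m, τ = 86 × 1.1 = 94.6 N·m counterclockwise.
Net moment of known loads = 576.1 N·m clockwise.
An unknown mass m at 3.8 m has arm 0.7 m; its moment is m·g·0.7 counterclockwise.
For rotational equilibrium, m × 10 × 0.7 = 576.1, so m = 576.1 / (10 × 0.7) = 82.3 kg.

m ≈ 82.3 kg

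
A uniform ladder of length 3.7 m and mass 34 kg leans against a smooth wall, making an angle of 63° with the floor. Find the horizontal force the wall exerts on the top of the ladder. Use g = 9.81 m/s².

N_wall ≈ 85 N

Choose the foot of the ladder as the axis so the floor normal and friction both act there and drop out.
Ladder weight 34×9.81 = 333.5 N acts at 1.85 m along the ladder; its horizontal arm is 1.85·cos63° = 0.8399 m → τ = 280.1 N·m clockwise.
Wall normal N acts horizontally at the top; its moment arm is the height L sinθ = 3.7·sin63° = 3.297 m, counterclockwise.
Balancing moments: N × 3.297 = 280.1, giving N = 85 N.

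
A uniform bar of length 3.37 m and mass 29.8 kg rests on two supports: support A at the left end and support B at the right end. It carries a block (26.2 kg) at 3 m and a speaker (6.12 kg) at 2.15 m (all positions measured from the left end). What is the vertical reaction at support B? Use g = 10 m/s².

R_B ≈ 421 N

Take moments about support A.
Beam weight: 29.8 × 10 = 298 N down at 1.685 m → arm 1.685 m, τ = 298 × 1.685 = 502.1 N·m clockwise.
Block: 26.2 × 10 = 262 N down at 3 m → arm 3 m, τ = 262 × 3 = 786 N·m clockwise.
Speaker: 6.12 × 10 = 61.2 N down at 2.15 m → arm 2.15 m, τ = 61.2 × 2.15 = 131.6 N·m clockwise.
Net load moment about support A = 1420 N·m clockwise.
Reaction R at support B is upward at 3.37 m, arm 3.37 m → moment R × 3.37 counterclockwise.
Balancing moments: R × 3.37 = 1420, giving R = 421 N.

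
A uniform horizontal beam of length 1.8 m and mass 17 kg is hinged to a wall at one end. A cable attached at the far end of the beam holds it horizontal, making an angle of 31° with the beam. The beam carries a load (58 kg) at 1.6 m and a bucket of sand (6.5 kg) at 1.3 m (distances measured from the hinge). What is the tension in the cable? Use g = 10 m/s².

About the hinge:
Beam weight: 17 × 10 = 170 N down at 0.9 m → arm 0.9 m, τ = 170 × 0.9 = 153 N·m clockwise.
Load: 58 × 10 = 580 N down at 1.6 m → arm 1.6 m, τ = 580 × 1.6 = 928 N·m clockwise.
Bucket of sand: 6.5 × 10 = 65 N down at 1.3 m → arm 1.3 m, τ = 65 × 1.3 = 84.5 N·m clockwise.
Total clockwise load moment = 1166 N·m.
The cable tension T acts at 1.8 m; only its component perpendicular to the beam, T sinθ, produces torque. sin 31° = 0.515.
Στ = 0 ⇒ T × 1.8 × 0.515 = 1166 ⇒ T = 1166 / 0.927 = 1260 N.

T ≈ 1260 N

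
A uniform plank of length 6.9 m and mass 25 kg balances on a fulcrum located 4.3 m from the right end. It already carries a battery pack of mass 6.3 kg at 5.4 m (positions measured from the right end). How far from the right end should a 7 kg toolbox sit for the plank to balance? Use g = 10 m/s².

x ≈ 6.35 m from the right end

Choose the fulcrum (at 4.3 m from the right end) as the axis so the support reaction has zero arm there.
Beam weight: 25 × 10 = 250 N down at 3.45 m → arm 0.85 m, τ = 250 × 0.85 = 212.5 N·m clockwise.
Battery pack: 6.3 × 10 = 63 N down at 5.4 m → arm 1.1 m, τ = 63 × 1.1 = 69.3 N·m counterclockwise.
Net moment of existing loads = 143.2 N·m clockwise.
The toolbox weighs 7 × 10 = 70 N and must supply an equal counterclockwise moment, so its lever arm about the fulcrum is 143.2 / 70 = 2.05 m.
That puts it at 4.3 + 2.05 = 6.35 m from the right end.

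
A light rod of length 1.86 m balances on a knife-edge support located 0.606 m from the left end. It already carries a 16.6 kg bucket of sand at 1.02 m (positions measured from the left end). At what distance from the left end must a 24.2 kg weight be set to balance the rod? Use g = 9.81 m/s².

x ≈ 0.322 m from the left end

Sum moments about the knife-edge support (at 0.606 m from the left end) (the support reaction has zero arm there).
Bucket of sand: 16.6 × 9.81 = 162.8 N down at 1.02 m → arm 0.414 m, τ = 162.8 × 0.414 = 67.4 N·m clockwise.
Net moment of existing loads = 67.4 N·m clockwise.
The weight weighs 24.2 × 9.81 = 237.4 N and must supply an equal counterclockwise moment, so its lever arm about the knife-edge support is 67.4 / 237.4 = 0.284 m.
That puts it at 0.606 − 0.284 = 0.322 m from the left end.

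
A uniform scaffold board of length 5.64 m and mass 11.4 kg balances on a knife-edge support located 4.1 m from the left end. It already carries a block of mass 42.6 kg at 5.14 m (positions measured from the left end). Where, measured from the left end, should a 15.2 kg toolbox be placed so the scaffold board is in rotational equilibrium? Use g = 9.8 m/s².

x ≈ 2.15 m from the left end

Take moments about the knife-edge support (at 4.1 m from the left end).
Beam weight: 11.4 × 9.8 = 111.7 N down at 2.82 m → arm 1.28 m, τ = 111.7 × 1.28 = 143 N·m counterclockwise.
Block: 42.6 × 9.8 = 417.5 N down at 5.14 m → arm 1.04 m, τ = 417.5 × 1.04 = 434.2 N·m clockwise.
Net moment of existing loads = 291.2 N·m clockwise.
The toolbox weighs 15.2 × 9.8 = 149 N and must supply an equal counterclockwise moment, so its lever arm about the knife-edge support is 291.2 / 149 = 1.95 m.
That puts it at 4.1 − 1.95 = 2.15 m from the left end.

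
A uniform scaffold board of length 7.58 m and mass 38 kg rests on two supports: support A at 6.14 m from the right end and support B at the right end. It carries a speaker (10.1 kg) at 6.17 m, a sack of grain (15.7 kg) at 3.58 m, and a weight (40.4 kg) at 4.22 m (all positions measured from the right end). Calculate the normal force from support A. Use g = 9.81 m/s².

R_A ≈ 692 N

Choose support B as the axis so its reaction then has zero moment arm.
Beam weight: 38 × 9.81 = 372.8 N down at 3.79 m → arm 3.79 m, τ = 372.8 × 3.79 = 1413 N·m counterclockwise.
Speaker: 10.1 × 9.81 = 99.08 N down at 6.17 m → arm 6.17 m, τ = 99.08 × 6.17 = 611.3 N·m counterclockwise.
Sack of grain: 15.7 × 9.81 = 154 N down at 3.58 m → arm 3.58 m, τ = 154 × 3.58 = 551.3 N·m counterclockwise.
Weight: 40.4 × 9.81 = 396.3 N down at 4.22 m → arm 4.22 m, τ = 396.3 × 4.22 = 1672 N·m counterclockwise.
Net load moment about support B = 4248 N·m counterclockwise.
Reaction R at support A is upward at 6.14 m, arm 6.14 m → moment R × 6.14 clockwise.
Balancing moments: R × 6.14 = 4248, giving R = 692 N.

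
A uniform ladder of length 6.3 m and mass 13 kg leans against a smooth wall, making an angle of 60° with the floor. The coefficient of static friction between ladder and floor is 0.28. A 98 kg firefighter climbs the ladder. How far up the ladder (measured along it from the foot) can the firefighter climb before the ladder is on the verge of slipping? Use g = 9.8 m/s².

d ≈ 3.04 m

Sum moments about the foot of the ladder (the floor normal and friction both act there and drop out).
Ladder weight 13×9.8 = 127.4 N acts at 3.15 m along the ladder; its horizontal arm is 3.15·cos60° = 1.575 m → τ = 200.7 N·m clockwise.
Firefighter weight 98×9.8 = 960.4 N at distance d → arm d·cos60° → τ = 960.4·d·0.5 clockwise.
Wall normal N at the top has arm L sinθ = 5.456 m counterclockwise, so Στ = 0 gives N·5.456 = 200.7 + 480.2·d.
ΣFy = 0 ⇒ N_floor = 1088 N, so the maximum friction is μ_s·N_floor = 0.28×1088 = 304.6 N. ΣFx = 0 ⇒ N_wall = f, so at the slipping point N = 304.6 N.
Substituting: 304.6×5.456 = 200.7 + 480.2·d ⇒ d = (1662 − 200.7) / 480.2 = 3.04 m.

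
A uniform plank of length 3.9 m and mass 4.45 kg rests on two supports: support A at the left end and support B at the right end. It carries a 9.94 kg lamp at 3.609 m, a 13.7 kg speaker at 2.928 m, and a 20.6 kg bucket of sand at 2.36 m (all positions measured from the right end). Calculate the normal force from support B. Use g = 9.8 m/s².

R_B ≈ 142 N

Taking torques about support A:
Beam weight: 4.45 × 9.8 = 43.61 N down at 1.95 m → arm 1.95 m, τ = 43.61 × 1.95 = 85.04 N·m clockwise.
Lamp: 9.94 × 9.8 = 97.41 N down at 3.609 m → arm 0.291 m, τ = 97.41 × 0.291 = 28.35 N·m clockwise.
Speaker: 13.7 × 9.8 = 134.3 N down at 2.928 m → arm 0.972 m, τ = 134.3 × 0.972 = 130.5 N·m clockwise.
Bucket of sand: 20.6 × 9.8 = 201.9 N down at 2.36 m → arm 1.54 m, τ = 201.9 × 1.54 = 310.9 N·m clockwise.
Net load moment about support A = 554.8 N·m clockwise.
Reaction R at support B is upward at 0 m, arm 3.9 m → moment R × 3.9 counterclockwise.
Balancing moments: R × 3.9 = 554.8, giving R = 142 N.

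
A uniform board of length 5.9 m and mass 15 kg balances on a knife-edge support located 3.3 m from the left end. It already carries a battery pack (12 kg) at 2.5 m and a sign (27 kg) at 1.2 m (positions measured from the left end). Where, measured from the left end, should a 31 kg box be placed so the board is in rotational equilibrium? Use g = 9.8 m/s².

x ≈ 5.61 m from the left end

Choose the knife-edge support (at 3.3 m from the left end) as the axis so the support reaction has zero arm there.
Beam weight: 15 × 9.8 = 147 N down at 2.95 m → arm 0.35 m, τ = 147 × 0.35 = 51.45 N·m counterclockwise.
Battery pack: 12 × 9.8 = 117.6 N down at 2.5 m → arm 0.8 m, τ = 117.6 × 0.8 = 94.08 N·m counterclockwise.
Sign: 27 × 9.8 = 264.6 N down at 1.2 m → arm 2.1 m, τ = 264.6 × 2.1 = 555.7 N·m counterclockwise.
Net moment of existing loads = 701.2 N·m counterclockwise.
The box weighs 31 × 9.8 = 303.8 N and must supply an equal clockwise moment, so its lever arm about the knife-edge support is 701.2 / 303.8 = 2.31 m.
That puts it at 3.3 + 2.31 = 5.61 m from the left end.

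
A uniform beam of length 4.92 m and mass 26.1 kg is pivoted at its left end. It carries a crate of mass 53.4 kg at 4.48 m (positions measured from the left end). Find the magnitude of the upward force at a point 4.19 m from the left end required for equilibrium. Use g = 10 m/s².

Choose the left end as the axis so the unknown pivot reaction has zero arm there.
Beam weight: 26.1 × 10 = 261 N down at 2.46 m → arm 2.46 m, τ = 261 × 2.46 = 642.1 N·m clockwise.
Crate: 53.4 × 10 = 534 N down at 4.48 m → arm 4.48 m, τ = 534 × 4.48 = 2392 N·m clockwise.
Net moment of the loads = 3034 N·m clockwise.
The upward force F acts at a point 4.19 m from the left end, arm 4.19 m, giving F × 4.19 counterclockwise.
Balancing moments: F × 4.19 = 3034, giving F = 3034 / 4.19 = 724 N.

F ≈ 724 N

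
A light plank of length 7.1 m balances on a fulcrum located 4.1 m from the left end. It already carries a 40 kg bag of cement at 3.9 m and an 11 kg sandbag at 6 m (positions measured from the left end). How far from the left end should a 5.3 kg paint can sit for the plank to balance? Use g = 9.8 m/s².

x ≈ 1.67 m from the left end

Taking torques about the fulcrum (at 4.1 m from the left end):
Bag of cement: 40 × 9.8 = 392 N down at 3.9 m → arm 0.2 m, τ = 392 × 0.2 = 78.4 N·m counterclockwise.
Sandbag: 11 × 9.8 = 107.8 N down at 6 m → arm 1.9 m, τ = 107.8 × 1.9 = 204.8 N·m clockwise.
Net moment of existing loads = 126.4 N·m clockwise.
The paint can weighs 5.3 × 9.8 = 51.94 N and must supply an equal counterclockwise moment, so its lever arm about the fulcrum is 126.4 / 51.94 = 2.43 m.
That puts it at 4.1 − 2.43 = 1.67 m from the left end.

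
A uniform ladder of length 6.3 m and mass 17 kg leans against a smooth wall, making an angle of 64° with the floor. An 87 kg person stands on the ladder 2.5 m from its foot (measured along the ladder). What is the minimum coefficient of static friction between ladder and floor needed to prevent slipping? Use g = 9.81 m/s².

Take moments about the foot of the ladder.
Ladder weight 17×9.81 = 166.8 N acts at 3.15 m along the ladder; its horizontal arm is 3.15·cos64° = 1.381 m → τ = 230.4 N·m clockwise.
Person: 87×9.81 = 853.5 N at 2.5 m → arm 1.096 m → τ = 935.4 N·m clockwise.
Wall normal N acts horizontally at the top; its moment arm is the height L sinθ = 6.3·sin64° = 5.662 m, counterclockwise.
For rotational equilibrium, N × 5.662 = 1166, so N = 205.9 N.
ΣFx = 0 ⇒ f = N_wall = 205.9 N. ΣFy = 0 ⇒ N_floor = 1020 N.
μ_min = f / N_floor = 205.9 / 1020 = 0.202.

μ_min ≈ 0.202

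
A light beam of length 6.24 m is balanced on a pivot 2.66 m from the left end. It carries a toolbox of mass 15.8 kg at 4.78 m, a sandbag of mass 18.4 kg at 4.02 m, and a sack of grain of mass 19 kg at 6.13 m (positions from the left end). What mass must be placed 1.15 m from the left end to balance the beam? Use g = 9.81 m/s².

m ≈ 82.4 kg

Sum moments about the pivot (at 2.66 m from the left end) (the support reaction has zero arm there).
Toolbox: 15.8 × 9.81 = 155 N down at 4.78 m → arm 2.12 m, τ = 155 × 2.12 = 328.6 N·m clockwise.
Sandbag: 18.4 × 9.81 = 180.5 N down at 4.02 m → arm 1.36 m, τ = 180.5 × 1.36 = 245.5 N·m clockwise.
Sack of grain: 19 × 9.81 = 186.4 N down at 6.13 m → arm 3.47 m, τ = 186.4 × 3.47 = 646.8 N·m clockwise.
Net moment of known loads = 1221 N·m clockwise.
An unknown mass m at 1.15 m has arm 1.51 m; its moment is m·g·1.51 counterclockwise.
Setting net torque to zero: m × 9.81 × 1.51 = 1221 → m = 1221 / (9.81 × 1.51) = 82.4 kg.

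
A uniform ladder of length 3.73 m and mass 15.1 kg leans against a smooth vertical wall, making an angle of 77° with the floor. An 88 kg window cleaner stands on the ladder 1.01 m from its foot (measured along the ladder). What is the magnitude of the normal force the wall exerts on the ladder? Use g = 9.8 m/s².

N_wall ≈ 71 N

Sum moments about the foot of the ladder (the floor normal and friction both act there and drop out).
Ladder weight 15.1×9.8 = 148 N acts at 1.865 m along the ladder; its horizontal arm is 1.865·cos77° = 0.4195 m → τ = 62.09 N·m clockwise.
Window cleaner: 88×9.8 = 862.4 N at 1.01 m → arm 0.2272 m → τ = 195.9 N·m clockwise.
Wall normal N acts horizontally at the top; its moment arm is the height L sinθ = 3.73·sin77° = 3.634 m, counterclockwise.
Setting net torque to zero: N × 3.634 = 258 → N = 71 N.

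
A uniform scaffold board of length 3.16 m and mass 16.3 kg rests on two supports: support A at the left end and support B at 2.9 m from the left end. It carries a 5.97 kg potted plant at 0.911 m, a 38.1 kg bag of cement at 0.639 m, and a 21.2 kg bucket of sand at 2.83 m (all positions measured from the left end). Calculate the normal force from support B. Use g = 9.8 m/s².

Sum moments about support A (its reaction then has zero moment arm).
Beam weight: 16.3 × 9.8 = 159.7 N down at 1.58 m → arm 1.58 m, τ = 159.7 × 1.58 = 252.3 N·m clockwise.
Potted plant: 5.97 × 9.8 = 58.51 N down at 0.911 m → arm 0.911 m, τ = 58.51 × 0.911 = 53.3 N·m clockwise.
Bag of cement: 38.1 × 9.8 = 373.4 N down at 0.639 m → arm 0.639 m, τ = 373.4 × 0.639 = 238.6 N·m clockwise.
Bucket of sand: 21.2 × 9.8 = 207.8 N down at 2.83 m → arm 2.83 m, τ = 207.8 × 2.83 = 588.1 N·m clockwise.
Net load moment about support A = 1132 N·m clockwise.
Reaction R at support B is upward at 2.9 m, arm 2.9 m → moment R × 2.9 counterclockwise.
Στ = 0 ⇒ R × 2.9 = 1132 ⇒ R = 390 N.

R_B ≈ 390 N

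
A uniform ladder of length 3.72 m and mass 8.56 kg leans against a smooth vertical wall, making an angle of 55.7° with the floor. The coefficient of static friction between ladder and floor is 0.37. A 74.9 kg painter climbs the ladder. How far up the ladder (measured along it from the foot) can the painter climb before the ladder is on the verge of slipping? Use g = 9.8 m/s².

About the foot of the ladder:
Ladder weight 8.56×9.8 = 83.89 N acts at 1.86 m along the ladder; its horizontal arm is 1.86·cos55.7° = 1.048 m → τ = 87.92 N·m clockwise.
Painter weight 74.9×9.8 = 734 N at distance d → arm d·cos55.7° → τ = 734·d·0.5635 clockwise.
Wall normal N at the top has arm L sinθ = 3.073 m counterclockwise, so Στ = 0 gives N·3.073 = 87.92 + 413.6·d.
ΣFy = 0 ⇒ N_floor = 817.9 N, so the maximum friction is μ_s·N_floor = 0.37×817.9 = 302.6 N. ΣFx = 0 ⇒ N_wall = f, so at the slipping point N = 302.6 N.
Substituting: 302.6×3.073 = 87.92 + 413.6·d ⇒ d = (929.9 − 87.92) / 413.6 = 2.04 m.

d ≈ 2.04 m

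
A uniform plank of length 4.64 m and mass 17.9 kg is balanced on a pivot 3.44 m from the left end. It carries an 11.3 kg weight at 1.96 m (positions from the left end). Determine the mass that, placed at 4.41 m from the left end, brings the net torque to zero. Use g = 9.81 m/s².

m ≈ 37.9 kg

Taking torques about the pivot (at 3.44 m from the left end):
Beam weight: 17.9 × 9.81 = 175.6 N down at 2.32 m → arm 1.12 m, τ = 175.6 × 1.12 = 196.7 N·m counterclockwise.
Weight: 11.3 × 9.81 = 110.9 N down at 1.96 m → arm 1.48 m, τ = 110.9 × 1.48 = 164.1 N·m counterclockwise.
Net moment of known loads = 360.8 N·m counterclockwise.
An unknown mass m at 4.41 m has arm 0.97 m; its moment is m·g·0.97 clockwise.
Στ = 0 ⇒ m × 9.81 × 0.97 = 360.8 ⇒ m = 360.8 / (9.81 × 0.97) = 37.9 kg.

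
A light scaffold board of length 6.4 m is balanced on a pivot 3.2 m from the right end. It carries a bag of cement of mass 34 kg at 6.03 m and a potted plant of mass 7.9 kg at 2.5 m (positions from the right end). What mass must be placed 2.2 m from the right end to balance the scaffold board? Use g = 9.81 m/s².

m ≈ 90.7 kg

About the pivot (at 3.2 m from the right end):
Bag of cement: 34 × 9.81 = 333.5 N down at 6.03 m → arm 2.83 m, τ = 333.5 × 2.83 = 943.8 N·m counterclockwise.
Potted plant: 7.9 × 9.81 = 77.5 N down at 2.5 m → arm 0.7 m, τ = 77.5 × 0.7 = 54.25 N·m clockwise.
Net moment of known loads = 889.5 N·m counterclockwise.
An unknown mass m at 2.2 m has arm 1 m; its moment is m·g·1 clockwise.
For rotational equilibrium, m × 9.81 × 1 = 889.5, so m = 889.5 / (9.81 × 1) = 90.7 kg.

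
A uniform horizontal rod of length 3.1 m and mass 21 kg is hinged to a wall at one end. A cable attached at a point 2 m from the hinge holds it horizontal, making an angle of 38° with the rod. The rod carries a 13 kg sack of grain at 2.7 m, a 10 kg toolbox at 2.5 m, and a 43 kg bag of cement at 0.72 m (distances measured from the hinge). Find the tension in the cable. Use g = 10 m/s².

Choose the hinge as the axis so the unknown hinge reaction has zero arm there.
Beam weight: 21 × 10 = 210 N down at 1.55 m → arm 1.55 m, τ = 210 × 1.55 = 325.5 N·m clockwise.
Sack of grain: 13 × 10 = 130 N down at 2.7 m → arm 2.7 m, τ = 130 × 2.7 = 351 N·m clockwise.
Toolbox: 10 × 10 = 100 N down at 2.5 m → arm 2.5 m, τ = 100 × 2.5 = 250 N·m clockwise.
Bag of cement: 43 × 10 = 430 N down at 0.72 m → arm 0.72 m, τ = 430 × 0.72 = 309.6 N·m clockwise.
Total clockwise load moment = 1236 N·m.
The cable tension T acts at 2 m; only its component perpendicular to the rod, T sinθ, produces torque. sin 38° = 0.6157.
Balancing moments: T × 2 × 0.6157 = 1236, giving T = 1236 / 1.231 = 1000 N.

T ≈ 1000 N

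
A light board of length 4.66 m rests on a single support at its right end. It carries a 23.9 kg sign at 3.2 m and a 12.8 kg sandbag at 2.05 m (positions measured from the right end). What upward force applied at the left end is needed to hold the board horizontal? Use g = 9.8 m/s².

Choose the right end as the axis so the unknown pivot reaction has zero arm there.
Sign: 23.9 × 9.8 = 234.2 N down at 3.2 m → arm 3.2 m, τ = 234.2 × 3.2 = 749.4 N·m counterclockwise.
Sandbag: 12.8 × 9.8 = 125.4 N down at 2.05 m → arm 2.05 m, τ = 125.4 × 2.05 = 257.1 N·m counterclockwise.
Net moment of the loads = 1006 N·m counterclockwise.
The upward force F acts at the left end, arm 4.66 m, giving F × 4.66 clockwise.
For rotational equilibrium, F × 4.66 = 1006, so F = 1006 / 4.66 = 216 N.

F ≈ 216 N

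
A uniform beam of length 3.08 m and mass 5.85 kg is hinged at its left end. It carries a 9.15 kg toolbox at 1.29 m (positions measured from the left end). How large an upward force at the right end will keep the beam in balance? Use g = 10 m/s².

F ≈ 67.6 N

Sum moments about the left end (the unknown pivot reaction has zero arm there).
Beam weight: 5.85 × 10 = 58.5 N down at 1.54 m → arm 1.54 m, τ = 58.5 × 1.54 = 90.09 N·m clockwise.
Toolbox: 9.15 × 10 = 91.5 N down at 1.29 m → arm 1.29 m, τ = 91.5 × 1.29 = 118 N·m clockwise.
Net moment of the loads = 208.1 N·m clockwise.
The upward force F acts at the right end, arm 3.08 m, giving F × 3.08 counterclockwise.
Setting net torque to zero: F × 3.08 = 208.1 → F = 208.1 / 3.08 = 67.6 N.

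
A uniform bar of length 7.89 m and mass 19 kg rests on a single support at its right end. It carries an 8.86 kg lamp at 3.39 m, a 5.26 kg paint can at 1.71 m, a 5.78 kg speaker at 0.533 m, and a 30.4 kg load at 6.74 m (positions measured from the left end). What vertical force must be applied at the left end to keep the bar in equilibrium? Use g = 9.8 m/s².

Take moments about the right end.
Beam weight: 19 × 9.8 = 186.2 N down at 3.945 m → arm 3.945 m, τ = 186.2 × 3.945 = 734.6 N·m counterclockwise.
Lamp: 8.86 × 9.8 = 86.83 N down at 3.39 m → arm 4.5 m, τ = 86.83 × 4.5 = 390.7 N·m counterclockwise.
Paint can: 5.26 × 9.8 = 51.55 N down at 1.71 m → arm 6.18 m, τ = 51.55 × 6.18 = 318.6 N·m counterclockwise.
Speaker: 5.78 × 9.8 = 56.64 N down at 0.533 m → arm 7.357 m, τ = 56.64 × 7.357 = 416.7 N·m counterclockwise.
Load: 30.4 × 9.8 = 297.9 N down at 6.74 m → arm 1.15 m, τ = 297.9 × 1.15 = 342.6 N·m counterclockwise.
Net moment of the loads = 2203 N·m counterclockwise.
The upward force F acts at the left end, arm 7.89 m, giving F × 7.89 clockwise.
Στ = 0 ⇒ F × 7.89 = 2203 ⇒ F = 2203 / 7.89 = 279 N.

F ≈ 279 N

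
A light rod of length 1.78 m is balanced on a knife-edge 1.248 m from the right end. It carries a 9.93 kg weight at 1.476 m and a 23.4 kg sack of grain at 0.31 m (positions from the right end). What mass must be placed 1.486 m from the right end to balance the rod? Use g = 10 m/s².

Sum moments about the knife-edge (at 1.248 m from the right end) (the support reaction has zero arm there).
Weight: 9.93 × 10 = 99.3 N down at 1.476 m → arm 0.228 m, τ = 99.3 × 0.228 = 22.64 N·m counterclockwise.
Sack of grain: 23.4 × 10 = 234 N down at 0.31 m → arm 0.938 m, τ = 234 × 0.938 = 219.5 N·m clockwise.
Net moment of known loads = 196.9 N·m clockwise.
An unknown mass m at 1.486 m has arm 0.238 m; its moment is m·g·0.238 counterclockwise.
Setting net torque to zero: m × 10 × 0.238 = 196.9 → m = 196.9 / (10 × 0.238) = 82.7 kg.

m ≈ 82.7 kg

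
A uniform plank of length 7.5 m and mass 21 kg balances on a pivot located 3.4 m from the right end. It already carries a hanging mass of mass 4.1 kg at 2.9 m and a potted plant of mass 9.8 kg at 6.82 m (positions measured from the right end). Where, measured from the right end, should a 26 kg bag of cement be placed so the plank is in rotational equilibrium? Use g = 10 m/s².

Choose the pivot (at 3.4 m from the right end) as the axis so the support reaction has zero arm there.
Beam weight: 21 × 10 = 210 N down at 3.75 m → arm 0.35 m, τ = 210 × 0.35 = 73.5 N·m counterclockwise.
Hanging mass: 4.1 × 10 = 41 N down at 2.9 m → arm 0.5 m, τ = 41 × 0.5 = 20.5 N·m clockwise.
Potted plant: 9.8 × 10 = 98 N down at 6.82 m → arm 3.42 m, τ = 98 × 3.42 = 335.2 N·m counterclockwise.
Net moment of existing loads = 388.2 N·m counterclockwise.
The bag of cement weighs 26 × 10 = 260 N and must supply an equal clockwise moment, so its lever arm about the pivot is 388.2 / 260 = 1.49 m.
That puts it at 3.4 − 1.49 = 1.91 m from the right end.

x ≈ 1.91 m from the right end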